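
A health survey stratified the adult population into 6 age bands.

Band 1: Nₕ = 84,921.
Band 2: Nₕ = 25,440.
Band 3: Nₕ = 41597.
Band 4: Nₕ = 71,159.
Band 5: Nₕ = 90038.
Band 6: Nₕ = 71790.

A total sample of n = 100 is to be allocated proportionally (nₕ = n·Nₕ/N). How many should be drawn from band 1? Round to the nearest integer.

Share of band 1 = 84921/384945 = 0.22061.
Allocate 100 × 0.22061 = 22.061... → 22.

22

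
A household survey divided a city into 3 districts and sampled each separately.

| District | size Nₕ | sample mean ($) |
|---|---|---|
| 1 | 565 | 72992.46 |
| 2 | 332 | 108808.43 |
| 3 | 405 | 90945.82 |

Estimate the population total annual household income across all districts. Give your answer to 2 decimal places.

1: 565·72992.46 = 41240739.9
2: 332·108808.43 = 36124398.76
3: 405·90945.82 = 36833057.1
τ̂ = Σ Nₕx̄ₕ = 114198195.76.

114198195.76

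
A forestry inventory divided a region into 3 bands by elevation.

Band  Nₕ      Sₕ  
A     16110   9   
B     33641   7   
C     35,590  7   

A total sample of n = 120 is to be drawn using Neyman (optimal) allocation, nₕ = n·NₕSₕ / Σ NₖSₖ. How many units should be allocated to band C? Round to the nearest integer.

A: NₕSₕ = 16110·9 = 144990
B: NₕSₕ = 33641·7 = 235487
C: NₕSₕ = 35590·7 = 249130
Σ NₕSₕ = 629607.
n_C = 120·249130/629607 = 47.483... → 47.

47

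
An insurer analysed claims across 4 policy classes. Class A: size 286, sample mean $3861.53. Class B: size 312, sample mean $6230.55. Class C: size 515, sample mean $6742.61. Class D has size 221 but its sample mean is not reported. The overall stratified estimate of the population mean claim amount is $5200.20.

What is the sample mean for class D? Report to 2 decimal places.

Σ Nₕx̄ₕ = N·μ, so 221·x̄_D = 1334·5200.20 − (286·3861.53 + 312·6230.55 + 515·6742.61).
= 6937066.8 − 6520773.33 = 416293.47.
x̄_D = 416293.47 / 221 = 1883.6809... → 1883.68.

1883.68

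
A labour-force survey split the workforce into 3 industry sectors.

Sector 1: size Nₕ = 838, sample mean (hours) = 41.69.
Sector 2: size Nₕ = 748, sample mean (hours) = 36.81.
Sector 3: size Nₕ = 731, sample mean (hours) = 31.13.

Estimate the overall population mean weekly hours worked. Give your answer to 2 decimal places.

x̄_st = (Σ Nₕx̄ₕ) / (Σ Nₕ) = (838·41.69 + 748·36.81 + 731·31.13) / 2317
= 85226.13 / 2317 = 36.7830... → 36.78.

36.78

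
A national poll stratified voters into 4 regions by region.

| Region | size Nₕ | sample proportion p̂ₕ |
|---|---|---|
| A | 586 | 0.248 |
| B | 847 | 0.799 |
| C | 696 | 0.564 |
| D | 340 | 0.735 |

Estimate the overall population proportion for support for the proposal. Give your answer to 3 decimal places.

0.593

N = 586 + 847 + 696 + 340 = 2469.
Overall proportion = Σ (Nₕ/N)·p̂ₕ.
Σ Nₕp̂ₕ = 145.328 + 676.753 + 392.544 + 249.9 = 1464.525.
1464.525 / 2469 = 0.59317... → 0.593.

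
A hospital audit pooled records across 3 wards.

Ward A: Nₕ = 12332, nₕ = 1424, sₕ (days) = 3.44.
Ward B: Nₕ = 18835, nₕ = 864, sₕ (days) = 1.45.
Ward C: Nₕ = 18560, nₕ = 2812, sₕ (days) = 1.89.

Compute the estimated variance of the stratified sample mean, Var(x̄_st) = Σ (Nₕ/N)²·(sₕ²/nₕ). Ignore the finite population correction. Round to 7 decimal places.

N = 49727; Wₕ = Nₕ/N.
ward A: (12332/49727)²·3.44²/1424 = 0.0005110806
ward B: (18835/49727)²·1.45²/864 = 0.0003491154
ward C: (18560/49727)²·1.89²/2812 = 0.0001769619
Sum = 0.0010371579 → 0.0010372.

0.0010372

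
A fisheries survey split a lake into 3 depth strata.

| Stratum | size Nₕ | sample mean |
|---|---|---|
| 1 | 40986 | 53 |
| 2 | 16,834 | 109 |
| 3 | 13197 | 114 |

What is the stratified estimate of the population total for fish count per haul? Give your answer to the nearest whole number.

5511622

1: 40986·53 = 2172258
2: 16834·109 = 1834906
3: 13197·114 = 1504458
τ̂ = Σ Nₕx̄ₕ = 5511622.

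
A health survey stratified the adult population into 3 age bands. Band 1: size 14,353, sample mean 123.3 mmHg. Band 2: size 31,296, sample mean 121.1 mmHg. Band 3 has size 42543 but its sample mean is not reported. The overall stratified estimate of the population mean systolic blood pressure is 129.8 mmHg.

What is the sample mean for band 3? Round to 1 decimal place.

Σ Nₕx̄ₕ = N·μ, so 42543·x̄_3 = 88192·129.8 − (14353·123.3 + 31296·121.1).
= 11447321.6 − 5559670.5 = 5887651.1.
x̄_3 = 5887651.1 / 42543 = 138.393... → 138.4.

138.4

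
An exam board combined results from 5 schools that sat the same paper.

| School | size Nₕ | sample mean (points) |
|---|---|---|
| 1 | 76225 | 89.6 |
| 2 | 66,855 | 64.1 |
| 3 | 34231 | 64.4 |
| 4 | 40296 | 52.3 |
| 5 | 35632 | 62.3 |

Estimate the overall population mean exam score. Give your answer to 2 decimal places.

69.69

N = 76225 + 66855 + 34231 + 40296 + 35632 = 253239.
Overall mean = Σ (Nₕ/N)·x̄ₕ — weight by population share, not a simple average.
Σ Nₕx̄ₕ = 76225·89.6 + 66855·64.1 + 34231·64.4 + 40296·52.3 + 35632·62.3 = 6829760 + 4285405.5 + 2204476.4 + 2107480.8 + 2219873.6 = 17646996.3.
Divide by N: 17646996.3 / 253239 = 69.6851... → 69.69.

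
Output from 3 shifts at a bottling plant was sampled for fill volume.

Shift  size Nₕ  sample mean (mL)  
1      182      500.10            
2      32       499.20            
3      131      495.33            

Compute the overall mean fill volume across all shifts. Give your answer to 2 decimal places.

x̄_st = (Σ Nₕx̄ₕ) / (Σ Nₕ) = (182·500.10 + 32·499.20 + 131·495.33) / 345
= 171880.83 / 345 = 498.2053... → 498.21.

498.21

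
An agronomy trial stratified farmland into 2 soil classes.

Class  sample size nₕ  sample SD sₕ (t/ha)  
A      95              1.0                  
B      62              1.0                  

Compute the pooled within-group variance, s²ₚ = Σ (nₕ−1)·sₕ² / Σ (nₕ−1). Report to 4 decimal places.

Degrees of freedom: 94 + 61 = 155.
Σ(nₕ−1)sₕ² = 94·1 + 61·1 = 155.
s²ₚ = 155 / 155 = 1 → 1.0000.

1.0000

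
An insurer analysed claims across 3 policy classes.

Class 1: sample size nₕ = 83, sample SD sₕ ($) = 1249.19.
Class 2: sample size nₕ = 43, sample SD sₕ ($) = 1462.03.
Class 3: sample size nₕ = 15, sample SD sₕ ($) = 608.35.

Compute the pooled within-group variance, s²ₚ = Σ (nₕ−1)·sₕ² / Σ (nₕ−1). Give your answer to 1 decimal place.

1615337.6

1: (83−1)·1249.19² = 82·1560475.6561 = 127959003.8002
2: (43−1)·1462.03² = 42·2137531.7209 = 89776332.2778
3: (15−1)·608.35² = 14·370089.7225 = 5181256.115
Numerator = 222916592.193; denominator = Σ(nₕ−1) = 138.
s²ₚ = 222916592.193/138 = 1615337.625... → 1615337.6.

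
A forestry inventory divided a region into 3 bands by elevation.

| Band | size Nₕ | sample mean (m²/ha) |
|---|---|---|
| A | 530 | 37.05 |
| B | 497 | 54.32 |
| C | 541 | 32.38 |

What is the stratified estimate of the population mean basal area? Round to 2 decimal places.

N = 1568; weights Wₕ = Nₕ/N = (0.3380, 0.3170, 0.3450).
x̄_st = Σ Wₕ·x̄ₕ = 0.3380·37.05 + 0.3170·54.32 + 0.3450·32.38 ≈ 40.9127...
→ 40.91.

40.91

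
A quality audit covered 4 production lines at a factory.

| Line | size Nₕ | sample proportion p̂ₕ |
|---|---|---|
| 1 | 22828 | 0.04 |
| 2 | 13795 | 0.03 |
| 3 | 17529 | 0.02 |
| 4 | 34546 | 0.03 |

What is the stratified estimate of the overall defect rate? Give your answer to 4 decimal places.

Wₕ = Nₕ/N with N = 88698: 0.2574, 0.1555, 0.1976, 0.3895.
p̂_st = 0.2574·0.04 + 0.1555·0.03 + 0.1976·0.02 + 0.3895·0.03 ≈ 0.030597... → 0.0306.

0.0306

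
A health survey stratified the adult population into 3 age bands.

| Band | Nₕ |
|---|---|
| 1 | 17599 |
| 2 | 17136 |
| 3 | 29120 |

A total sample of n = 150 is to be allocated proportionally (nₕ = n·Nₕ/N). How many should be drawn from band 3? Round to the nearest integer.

N = 17599 + 17136 + 29120 = 63855.
n_3 = 150·29120/63855 = 68.405... → 68.

68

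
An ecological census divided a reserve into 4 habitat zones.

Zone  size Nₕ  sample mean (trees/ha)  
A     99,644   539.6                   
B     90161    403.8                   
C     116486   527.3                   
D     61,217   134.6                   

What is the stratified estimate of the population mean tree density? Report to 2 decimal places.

N = 367508; weights Wₕ = Nₕ/N = (0.2711, 0.2453, 0.3170, 0.1666).
x̄_st = Σ Wₕ·x̄ₕ = 0.2711·539.6 + 0.2453·403.8 + 0.3170·527.3 + 0.1666·134.6 ≈ 434.9233...
→ 434.92.

434.92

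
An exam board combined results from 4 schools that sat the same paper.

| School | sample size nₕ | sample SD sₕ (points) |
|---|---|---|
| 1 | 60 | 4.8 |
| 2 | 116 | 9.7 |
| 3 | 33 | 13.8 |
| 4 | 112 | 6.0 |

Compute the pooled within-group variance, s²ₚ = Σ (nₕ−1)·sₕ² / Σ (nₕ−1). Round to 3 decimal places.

70.252

Degrees of freedom: 59 + 115 + 32 + 111 = 317.
Σ(nₕ−1)sₕ² = 59·23.04 + 115·94.09 + 32·190.44 + 111·36 = 22269.79.
s²ₚ = 22269.79 / 317 = 70.25170... → 70.252.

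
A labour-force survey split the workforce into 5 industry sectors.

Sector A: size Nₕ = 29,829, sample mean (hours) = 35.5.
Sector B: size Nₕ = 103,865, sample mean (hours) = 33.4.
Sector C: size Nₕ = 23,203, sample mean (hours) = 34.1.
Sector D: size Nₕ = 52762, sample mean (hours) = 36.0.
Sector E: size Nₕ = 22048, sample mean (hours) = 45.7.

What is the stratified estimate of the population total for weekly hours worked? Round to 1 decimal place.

8226268.4

A: 29829·35.5 = 1058929.5
B: 103865·33.4 = 3469091
C: 23203·34.1 = 791222.3
D: 52762·36.0 = 1899432
E: 22048·45.7 = 1007593.6
τ̂ = Σ Nₕx̄ₕ = 8226268.4.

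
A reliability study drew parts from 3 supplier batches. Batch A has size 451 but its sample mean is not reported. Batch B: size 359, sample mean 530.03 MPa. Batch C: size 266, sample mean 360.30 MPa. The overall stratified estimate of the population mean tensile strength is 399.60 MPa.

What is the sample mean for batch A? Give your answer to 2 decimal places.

318.96

Σ Nₕx̄ₕ = N·μ, so 451·x̄_A = 1076·399.60 − (359·530.03 + 266·360.30).
= 429969.6 − 286120.57 = 143849.03.
x̄_A = 143849.03 / 451 = 318.9557... → 318.96.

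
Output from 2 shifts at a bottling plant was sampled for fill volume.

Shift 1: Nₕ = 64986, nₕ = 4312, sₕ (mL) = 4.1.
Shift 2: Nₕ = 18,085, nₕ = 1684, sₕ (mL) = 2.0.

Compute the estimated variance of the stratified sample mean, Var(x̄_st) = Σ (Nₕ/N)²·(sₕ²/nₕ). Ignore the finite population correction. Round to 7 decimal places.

N = 83071. Term for each stratum: Wₕ²sₕ²/nₕ.
Var(x̄_st) = 0.0023857762 + 0.0001125787 = 0.0024983548 → 0.0024984.

0.0024984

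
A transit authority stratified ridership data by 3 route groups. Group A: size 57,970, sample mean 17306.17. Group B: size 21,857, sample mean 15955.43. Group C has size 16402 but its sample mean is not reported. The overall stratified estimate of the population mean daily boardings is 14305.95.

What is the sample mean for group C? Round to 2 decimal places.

N = 57970 + 21857 + 16402 = 96229.
Overall total = μ·N = 14305.95·96229 = 1376647262.55.
Subtract the known strata: 57970·17306.17 + 21857·15955.43 = 1351976508.41.
Remaining total for group C: 1376647262.55 − 1351976508.41 = 24670754.14.
Divide by its size: 24670754.14 / 16402 = 1504.1308... → 1504.13.

1504.13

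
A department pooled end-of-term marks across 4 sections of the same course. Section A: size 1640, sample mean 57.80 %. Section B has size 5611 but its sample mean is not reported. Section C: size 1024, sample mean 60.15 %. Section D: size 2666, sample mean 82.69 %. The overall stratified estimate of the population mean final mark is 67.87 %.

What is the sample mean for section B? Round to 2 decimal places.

65.18

N = 1640 + 5611 + 1024 + 2666 = 10941.
Overall total = μ·N = 67.87·10941 = 742565.67.
Subtract the known strata: 1640·57.80 + 1024·60.15 + 2666·82.69 = 376837.14.
Remaining total for section B: 742565.67 − 376837.14 = 365728.53.
Divide by its size: 365728.53 / 5611 = 65.1806... → 65.18.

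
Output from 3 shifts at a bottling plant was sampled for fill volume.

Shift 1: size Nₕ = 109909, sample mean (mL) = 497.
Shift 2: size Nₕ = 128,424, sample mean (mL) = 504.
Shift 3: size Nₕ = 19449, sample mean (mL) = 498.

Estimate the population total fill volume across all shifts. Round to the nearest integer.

Population total = Σ Nₕ·x̄ₕ (each stratum's size times its mean).
109909·497 + 128424·504 + 19449·498 = 54624773 + 64725696 + 9685602 = 129036071.

129036071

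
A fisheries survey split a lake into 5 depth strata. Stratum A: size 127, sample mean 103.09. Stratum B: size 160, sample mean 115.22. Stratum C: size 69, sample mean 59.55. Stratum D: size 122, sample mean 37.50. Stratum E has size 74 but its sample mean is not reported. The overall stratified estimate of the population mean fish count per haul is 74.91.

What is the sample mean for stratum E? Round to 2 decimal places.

15.39

N = 127 + 160 + 69 + 122 + 74 = 552.
Overall total = μ·N = 74.91·552 = 41350.32.
Subtract the known strata: 127·103.09 + 160·115.22 + 69·59.55 + 122·37.50 = 40211.58.
Remaining total for stratum E: 41350.32 − 40211.58 = 1138.74.
Divide by its size: 1138.74 / 74 = 15.3884... → 15.39.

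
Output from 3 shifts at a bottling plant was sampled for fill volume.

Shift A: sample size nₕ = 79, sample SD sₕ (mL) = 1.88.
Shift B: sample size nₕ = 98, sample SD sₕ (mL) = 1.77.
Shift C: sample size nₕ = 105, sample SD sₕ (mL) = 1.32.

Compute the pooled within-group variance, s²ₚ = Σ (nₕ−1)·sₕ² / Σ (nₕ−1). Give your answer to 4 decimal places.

2.7268

Degrees of freedom: 78 + 97 + 104 = 279.
Σ(nₕ−1)sₕ² = 78·3.5344 + 97·3.1329 + 104·1.7424 = 760.7841.
s²ₚ = 760.7841 / 279 = 2.726825... → 2.7268.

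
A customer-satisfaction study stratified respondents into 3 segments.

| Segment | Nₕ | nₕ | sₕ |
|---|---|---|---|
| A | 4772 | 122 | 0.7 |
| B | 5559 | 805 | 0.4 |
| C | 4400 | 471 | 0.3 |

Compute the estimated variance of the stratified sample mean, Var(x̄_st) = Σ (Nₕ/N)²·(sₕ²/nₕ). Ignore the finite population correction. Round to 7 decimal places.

N = 14731; Wₕ = Nₕ/N.
segment A: (4772/14731)²·0.7²/122 = 0.0004214758
segment B: (5559/14731)²·0.4²/805 = 0.0000283043
segment C: (4400/14731)²·0.3²/471 = 0.0000170476
Sum = 0.0004668277 → 0.0004668.

0.0004668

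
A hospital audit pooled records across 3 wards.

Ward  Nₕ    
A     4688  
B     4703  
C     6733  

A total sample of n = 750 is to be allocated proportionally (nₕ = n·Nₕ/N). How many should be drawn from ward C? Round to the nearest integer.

Share of ward C = 6733/16124 = 0.41758.
Allocate 750 × 0.41758 = 313.182... → 313.

313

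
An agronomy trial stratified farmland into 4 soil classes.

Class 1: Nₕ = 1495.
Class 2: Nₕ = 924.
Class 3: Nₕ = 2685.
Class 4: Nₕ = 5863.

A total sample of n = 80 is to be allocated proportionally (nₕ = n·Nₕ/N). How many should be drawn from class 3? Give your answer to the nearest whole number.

20

N = 1495 + 924 + 2685 + 5863 = 10967.
n_3 = 80·2685/10967 = 19.586... → 20.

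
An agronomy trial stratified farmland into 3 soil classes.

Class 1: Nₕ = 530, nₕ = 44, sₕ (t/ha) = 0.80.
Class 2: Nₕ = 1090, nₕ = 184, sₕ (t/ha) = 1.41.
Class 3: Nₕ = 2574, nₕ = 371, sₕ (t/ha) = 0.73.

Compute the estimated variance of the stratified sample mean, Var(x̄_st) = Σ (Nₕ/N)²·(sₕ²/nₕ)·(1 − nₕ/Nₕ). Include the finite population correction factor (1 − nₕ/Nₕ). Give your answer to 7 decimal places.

0.0012827

N = 4194. Term for each stratum: Wₕ²sₕ²/nₕ·(1−nₕ/Nₕ).
Var(x̄_st) = 0.0002130015 + 0.0006066221 + 0.0004630608 = 0.0012826844 → 0.0012827.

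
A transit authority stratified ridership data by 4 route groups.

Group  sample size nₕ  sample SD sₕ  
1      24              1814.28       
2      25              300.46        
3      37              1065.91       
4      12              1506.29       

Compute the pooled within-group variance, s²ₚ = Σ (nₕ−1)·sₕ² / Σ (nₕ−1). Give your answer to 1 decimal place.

1529081.0

1: (24−1)·1814.28² = 23·3291611.9184 = 75707074.1232
2: (25−1)·300.46² = 24·90276.2116 = 2166629.0784
3: (37−1)·1065.91² = 36·1136164.1281 = 40901908.6116
4: (12−1)·1506.29² = 11·2268909.5641 = 24958005.2051
Numerator = 143733617.0183; denominator = Σ(nₕ−1) = 94.
s²ₚ = 143733617.0183/94 = 1529081.032... → 1529081.0.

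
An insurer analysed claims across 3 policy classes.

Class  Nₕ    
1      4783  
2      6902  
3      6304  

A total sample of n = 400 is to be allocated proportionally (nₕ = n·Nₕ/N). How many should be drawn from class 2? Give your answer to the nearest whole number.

153

Share of class 2 = 6902/17989 = 0.38368.
Allocate 400 × 0.38368 = 153.472... → 153.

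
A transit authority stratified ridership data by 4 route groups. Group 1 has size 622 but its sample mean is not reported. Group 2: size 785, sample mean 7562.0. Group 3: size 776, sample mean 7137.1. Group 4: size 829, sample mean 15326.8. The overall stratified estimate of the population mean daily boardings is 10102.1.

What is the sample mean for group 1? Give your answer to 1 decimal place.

Σ Nₕx̄ₕ = N·μ, so 622·x̄_1 = 3012·10102.1 − (785·7562.0 + 776·7137.1 + 829·15326.8).
= 30427525.2 − 24180476.8 = 6247048.4.
x̄_1 = 6247048.4 / 622 = 10043.486... → 10043.5.

10043.5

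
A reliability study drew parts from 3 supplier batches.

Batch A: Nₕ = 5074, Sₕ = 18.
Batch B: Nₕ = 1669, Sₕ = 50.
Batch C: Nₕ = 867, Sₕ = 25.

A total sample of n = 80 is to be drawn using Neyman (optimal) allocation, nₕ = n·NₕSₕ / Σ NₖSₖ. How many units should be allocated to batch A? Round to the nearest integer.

37

Σ NₕSₕ = 5074·18 + 1669·50 + 867·25 = 196457.
Share for A: 91332/196457 = 0.46490.
n_A = 80 × 0.46490 = 37.192... → 37.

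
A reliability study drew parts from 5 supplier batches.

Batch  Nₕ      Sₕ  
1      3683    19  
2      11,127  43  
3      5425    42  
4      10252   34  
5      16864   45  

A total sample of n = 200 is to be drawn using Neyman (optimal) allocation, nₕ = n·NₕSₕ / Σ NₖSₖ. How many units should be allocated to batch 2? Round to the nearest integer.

51

Σ NₕSₕ = 3683·19 + 11127·43 + 5425·42 + 10252·34 + 16864·45 = 1883736.
Share for 2: 478461/1883736 = 0.25400.
n_2 = 200 × 0.25400 = 50.799... → 51.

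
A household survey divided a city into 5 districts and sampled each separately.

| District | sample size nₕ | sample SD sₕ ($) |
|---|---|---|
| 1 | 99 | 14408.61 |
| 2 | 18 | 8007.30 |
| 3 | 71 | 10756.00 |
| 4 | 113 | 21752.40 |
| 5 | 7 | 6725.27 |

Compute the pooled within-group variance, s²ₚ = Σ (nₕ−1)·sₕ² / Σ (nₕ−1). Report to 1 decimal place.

Degrees of freedom: 98 + 17 + 70 + 112 + 6 = 303.
Σ(nₕ−1)sₕ² = 98·207608042.1321 + 17·64116853.29 + 70·115691536 + 112·473166905.76 + 6·45229256.5729 = 82800051139.4332.
s²ₚ = 82800051139.4332 / 303 = 273267495.510... → 273267495.5.

273267495.5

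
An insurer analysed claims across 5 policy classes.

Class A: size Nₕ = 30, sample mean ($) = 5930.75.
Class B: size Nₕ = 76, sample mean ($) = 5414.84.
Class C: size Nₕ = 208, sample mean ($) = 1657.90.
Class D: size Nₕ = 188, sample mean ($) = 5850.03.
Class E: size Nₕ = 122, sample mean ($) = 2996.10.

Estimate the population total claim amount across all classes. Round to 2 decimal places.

A: 30·5930.75 = 177922.5
B: 76·5414.84 = 411527.84
C: 208·1657.90 = 344843.2
D: 188·5850.03 = 1099805.64
E: 122·2996.10 = 365524.2
τ̂ = Σ Nₕx̄ₕ = 2399623.38.

2399623.38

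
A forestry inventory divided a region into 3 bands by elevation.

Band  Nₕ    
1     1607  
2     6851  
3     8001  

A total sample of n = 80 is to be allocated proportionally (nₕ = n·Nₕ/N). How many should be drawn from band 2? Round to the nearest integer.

33

N = 1607 + 6851 + 8001 = 16459.
n_2 = 80·6851/16459 = 33.300... → 33.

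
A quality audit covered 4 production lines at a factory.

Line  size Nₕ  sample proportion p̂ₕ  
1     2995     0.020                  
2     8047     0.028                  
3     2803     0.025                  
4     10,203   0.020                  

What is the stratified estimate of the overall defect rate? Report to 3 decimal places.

N = 2995 + 8047 + 2803 + 10203 = 24048.
Overall proportion = Σ (Nₕ/N)·p̂ₕ.
Σ Nₕp̂ₕ = 59.9 + 225.316 + 70.075 + 204.06 = 559.351.
559.351 / 24048 = 0.02326... → 0.023.

0.023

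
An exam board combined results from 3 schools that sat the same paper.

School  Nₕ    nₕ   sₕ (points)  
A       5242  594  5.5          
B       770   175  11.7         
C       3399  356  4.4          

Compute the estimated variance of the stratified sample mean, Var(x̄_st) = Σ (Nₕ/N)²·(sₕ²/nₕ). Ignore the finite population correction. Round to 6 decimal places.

N = 9411. Term for each stratum: Wₕ²sₕ²/nₕ.
Var(x̄_st) = 0.015800158 + 0.005236530 + 0.007093918 = 0.028130605 → 0.028131.

0.028131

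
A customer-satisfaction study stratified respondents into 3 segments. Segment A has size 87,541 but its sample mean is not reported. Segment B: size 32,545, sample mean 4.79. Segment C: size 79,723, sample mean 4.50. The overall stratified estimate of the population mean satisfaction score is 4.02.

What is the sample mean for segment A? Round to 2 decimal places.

3.30

Σ Nₕx̄ₕ = N·μ, so 87541·x̄_A = 199809·4.02 − (32545·4.79 + 79723·4.50).
= 803232.18 − 514644.05 = 288588.13.
x̄_A = 288588.13 / 87541 = 3.2966... → 3.30.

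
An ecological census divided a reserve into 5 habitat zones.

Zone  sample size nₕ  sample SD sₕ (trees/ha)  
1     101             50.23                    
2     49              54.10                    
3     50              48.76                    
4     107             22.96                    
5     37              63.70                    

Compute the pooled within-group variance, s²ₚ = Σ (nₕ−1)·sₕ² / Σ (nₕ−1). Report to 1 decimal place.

2098.1

1: (101−1)·50.23² = 100·2523.0529 = 252305.29
2: (49−1)·54.10² = 48·2926.81 = 140486.88
3: (50−1)·48.76² = 49·2377.5376 = 116499.3424
4: (107−1)·22.96² = 106·527.1616 = 55879.1296
5: (37−1)·63.70² = 36·4057.69 = 146076.84
Numerator = 711247.482; denominator = Σ(nₕ−1) = 339.
s²ₚ = 711247.482/339 = 2098.075... → 2098.1.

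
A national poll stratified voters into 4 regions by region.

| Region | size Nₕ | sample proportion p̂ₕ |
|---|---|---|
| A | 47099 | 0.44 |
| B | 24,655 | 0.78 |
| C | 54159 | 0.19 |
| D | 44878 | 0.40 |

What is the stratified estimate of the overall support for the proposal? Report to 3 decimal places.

Wₕ = Nₕ/N with N = 170791: 0.2758, 0.1444, 0.3171, 0.2628.
p̂_st = 0.2758·0.44 + 0.1444·0.78 + 0.3171·0.19 + 0.2628·0.40 ≈ 0.39929... → 0.399.

0.399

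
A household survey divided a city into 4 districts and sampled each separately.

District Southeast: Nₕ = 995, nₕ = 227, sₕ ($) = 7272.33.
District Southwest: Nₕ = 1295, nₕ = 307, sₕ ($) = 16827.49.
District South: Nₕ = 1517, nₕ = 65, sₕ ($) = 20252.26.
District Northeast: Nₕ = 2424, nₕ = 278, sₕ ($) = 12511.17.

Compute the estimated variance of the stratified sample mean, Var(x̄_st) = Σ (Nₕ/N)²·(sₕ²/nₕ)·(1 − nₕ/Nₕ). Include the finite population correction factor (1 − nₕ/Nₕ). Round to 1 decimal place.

N = 6231; Wₕ = Nₕ/N.
district Southeast: (995/6231)²·7272.33²/227·(1 − 227/995) = 4585.5359
district Southwest: (1295/6231)²·16827.49²/307·(1 − 307/1295) = 30395.6558
district South: (1517/6231)²·20252.26²/65·(1 − 65/1517) = 357989.5311
district Northeast: (2424/6231)²·12511.17²/278·(1 − 278/2424) = 75439.3409
Sum = 468410.0636 → 468410.1.

468410.1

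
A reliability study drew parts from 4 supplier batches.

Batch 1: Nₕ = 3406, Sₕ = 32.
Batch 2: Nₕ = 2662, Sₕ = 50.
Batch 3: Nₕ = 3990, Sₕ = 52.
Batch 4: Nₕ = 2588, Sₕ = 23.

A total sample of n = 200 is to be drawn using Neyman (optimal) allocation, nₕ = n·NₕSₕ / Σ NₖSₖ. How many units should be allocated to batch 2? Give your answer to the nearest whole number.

Σ NₕSₕ = 3406·32 + 2662·50 + 3990·52 + 2588·23 = 509096.
Share for 2: 133100/509096 = 0.26144.
n_2 = 200 × 0.26144 = 52.289... → 52.

52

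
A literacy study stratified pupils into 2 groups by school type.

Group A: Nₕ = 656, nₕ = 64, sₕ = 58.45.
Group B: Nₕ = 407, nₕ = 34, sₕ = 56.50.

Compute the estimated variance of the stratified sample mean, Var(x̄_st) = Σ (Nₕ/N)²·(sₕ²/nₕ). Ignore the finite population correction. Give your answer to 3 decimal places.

N = 1063. Term for each stratum: Wₕ²sₕ²/nₕ.
Var(x̄_st) = 20.329664 + 13.763861 = 34.093525 → 34.094.

34.094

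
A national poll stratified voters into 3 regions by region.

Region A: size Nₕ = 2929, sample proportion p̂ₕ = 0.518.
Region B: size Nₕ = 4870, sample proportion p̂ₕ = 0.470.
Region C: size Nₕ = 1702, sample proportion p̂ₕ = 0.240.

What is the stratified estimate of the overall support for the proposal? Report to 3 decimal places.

Wₕ = Nₕ/N with N = 9501: 0.3083, 0.5126, 0.1791.
p̂_st = 0.3083·0.518 + 0.5126·0.470 + 0.1791·0.240 ≈ 0.44360... → 0.444.

0.444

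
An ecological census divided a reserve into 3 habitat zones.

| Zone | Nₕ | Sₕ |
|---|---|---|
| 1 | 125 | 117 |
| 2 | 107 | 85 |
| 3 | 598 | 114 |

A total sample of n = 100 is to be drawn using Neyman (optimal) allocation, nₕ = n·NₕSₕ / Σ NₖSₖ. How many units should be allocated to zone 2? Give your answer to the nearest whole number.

Σ NₕSₕ = 125·117 + 107·85 + 598·114 = 91892.
Share for 2: 9095/91892 = 0.09897.
n_2 = 100 × 0.09897 = 9.897... → 10.

10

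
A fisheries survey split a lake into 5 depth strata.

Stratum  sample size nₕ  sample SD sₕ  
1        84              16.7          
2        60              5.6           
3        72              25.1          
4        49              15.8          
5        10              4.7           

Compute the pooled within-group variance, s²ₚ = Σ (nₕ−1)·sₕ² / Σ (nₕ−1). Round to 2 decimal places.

303.37

Degrees of freedom: 83 + 59 + 71 + 48 + 9 = 270.
Σ(nₕ−1)sₕ² = 83·278.89 + 59·31.36 + 71·630.01 + 48·249.64 + 9·22.09 = 81910.35.
s²ₚ = 81910.35 / 270 = 303.3717... → 303.37.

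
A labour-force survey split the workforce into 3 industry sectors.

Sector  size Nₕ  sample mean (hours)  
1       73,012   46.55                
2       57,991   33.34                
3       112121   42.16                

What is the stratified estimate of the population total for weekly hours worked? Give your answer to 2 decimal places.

1: 73012·46.55 = 3398708.6
2: 57991·33.34 = 1933419.94
3: 112121·42.16 = 4727021.36
τ̂ = Σ Nₕx̄ₕ = 10059149.90.

10059149.90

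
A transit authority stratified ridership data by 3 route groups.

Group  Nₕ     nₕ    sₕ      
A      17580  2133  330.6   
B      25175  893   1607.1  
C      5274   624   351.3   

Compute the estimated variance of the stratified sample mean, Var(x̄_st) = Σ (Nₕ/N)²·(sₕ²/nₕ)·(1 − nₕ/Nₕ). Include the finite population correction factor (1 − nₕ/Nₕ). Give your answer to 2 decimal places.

774.58

N = 48029; Wₕ = Nₕ/N.
group A: (17580/48029)²·330.6²/2133·(1 − 2133/17580) = 6.03213
group B: (25175/48029)²·1607.1²/893·(1 − 893/25175) = 766.44534
group C: (5274/48029)²·351.3²/624·(1 − 624/5274) = 2.10261
Sum = 774.58008 → 774.58.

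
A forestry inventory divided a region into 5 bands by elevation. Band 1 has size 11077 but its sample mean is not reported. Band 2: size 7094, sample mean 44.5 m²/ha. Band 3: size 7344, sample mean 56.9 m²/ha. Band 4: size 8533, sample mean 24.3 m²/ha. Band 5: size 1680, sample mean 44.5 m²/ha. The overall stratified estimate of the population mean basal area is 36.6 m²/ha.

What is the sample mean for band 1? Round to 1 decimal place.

N = 11077 + 7094 + 7344 + 8533 + 1680 = 35728.
Overall total = μ·N = 36.6·35728 = 1307644.8.
Subtract the known strata: 7094·44.5 + 7344·56.9 + 8533·24.3 + 1680·44.5 = 1015668.5.
Remaining total for band 1: 1307644.8 − 1015668.5 = 291976.3.
Divide by its size: 291976.3 / 11077 = 26.359... → 26.4.

26.4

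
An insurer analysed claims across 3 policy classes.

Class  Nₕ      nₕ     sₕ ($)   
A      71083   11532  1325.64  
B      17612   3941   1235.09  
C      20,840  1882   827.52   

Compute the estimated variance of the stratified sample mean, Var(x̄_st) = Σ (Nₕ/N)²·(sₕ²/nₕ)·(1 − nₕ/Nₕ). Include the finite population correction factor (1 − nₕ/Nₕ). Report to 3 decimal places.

73.514

N = 109535; Wₕ = Nₕ/N.
class A: (71083/109535)²·1325.64²/11532·(1 − 11532/71083) = 53.764492
class B: (17612/109535)²·1235.09²/3941·(1 − 3941/17612) = 7.767726
class C: (20840/109535)²·827.52²/1882·(1 − 1882/20840) = 11.981792
Sum = 73.514011 → 73.514.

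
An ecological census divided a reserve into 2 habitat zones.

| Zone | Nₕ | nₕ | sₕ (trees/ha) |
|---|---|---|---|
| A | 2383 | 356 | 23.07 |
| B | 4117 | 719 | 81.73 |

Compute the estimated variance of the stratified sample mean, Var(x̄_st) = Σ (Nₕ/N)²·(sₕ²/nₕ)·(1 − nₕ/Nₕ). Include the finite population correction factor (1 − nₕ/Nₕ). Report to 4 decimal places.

N = 6500; Wₕ = Nₕ/N.
zone A: (2383/6500)²·23.07²/356·(1 − 356/2383) = 0.1709213
zone B: (4117/6500)²·81.73²/719·(1 − 719/4117) = 3.0761792
Sum = 3.2471006 → 3.2471.

3.2471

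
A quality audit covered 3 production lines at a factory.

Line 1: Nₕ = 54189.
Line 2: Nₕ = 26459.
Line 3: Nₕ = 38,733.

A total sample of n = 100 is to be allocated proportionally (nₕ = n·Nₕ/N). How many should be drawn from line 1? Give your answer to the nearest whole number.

45

Share of line 1 = 54189/119381 = 0.45392.
Allocate 100 × 0.45392 = 45.392... → 45.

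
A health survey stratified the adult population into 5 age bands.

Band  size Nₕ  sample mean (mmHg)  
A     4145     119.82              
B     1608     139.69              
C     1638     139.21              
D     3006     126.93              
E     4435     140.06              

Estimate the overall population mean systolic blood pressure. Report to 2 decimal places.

131.61

N = 14832; weights Wₕ = Nₕ/N = (0.2795, 0.1084, 0.1104, 0.2027, 0.2990).
x̄_st = Σ Wₕ·x̄ₕ = 0.2795·119.82 + 0.1084·139.69 + 0.1104·139.21 + 0.2027·126.93 + 0.2990·140.06 ≈ 131.6086...
→ 131.61.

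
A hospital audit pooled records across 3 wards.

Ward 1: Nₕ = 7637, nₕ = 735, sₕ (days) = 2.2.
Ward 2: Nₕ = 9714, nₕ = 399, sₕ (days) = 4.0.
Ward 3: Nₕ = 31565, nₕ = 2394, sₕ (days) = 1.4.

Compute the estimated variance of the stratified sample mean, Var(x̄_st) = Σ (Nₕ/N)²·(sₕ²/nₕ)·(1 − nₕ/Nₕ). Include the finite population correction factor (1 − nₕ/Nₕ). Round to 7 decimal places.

0.0019766

N = 48916; Wₕ = Nₕ/N.
ward 1: (7637/48916)²·2.2²/735·(1 − 735/7637) = 0.0001450621
ward 2: (9714/48916)²·4.0²/399·(1 − 399/9714) = 0.0015164433
ward 3: (31565/48916)²·1.4²/2394·(1 − 2394/31565) = 0.0003150556
Sum = 0.0019765609 → 0.0019766.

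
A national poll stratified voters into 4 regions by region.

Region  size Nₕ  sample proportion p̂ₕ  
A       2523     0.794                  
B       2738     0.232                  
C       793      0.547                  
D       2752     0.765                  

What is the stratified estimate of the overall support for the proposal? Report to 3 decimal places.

Wₕ = Nₕ/N with N = 8806: 0.2865, 0.3109, 0.0901, 0.3125.
p̂_st = 0.2865·0.794 + 0.3109·0.232 + 0.0901·0.547 + 0.3125·0.765 ≈ 0.58795... → 0.588.

0.588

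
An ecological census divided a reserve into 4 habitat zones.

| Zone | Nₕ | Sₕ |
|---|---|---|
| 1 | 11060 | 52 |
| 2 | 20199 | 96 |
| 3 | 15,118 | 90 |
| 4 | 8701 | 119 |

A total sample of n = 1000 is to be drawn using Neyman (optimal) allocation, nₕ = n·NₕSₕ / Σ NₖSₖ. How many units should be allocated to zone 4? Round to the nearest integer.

211

1: NₕSₕ = 11060·52 = 575120
2: NₕSₕ = 20199·96 = 1939104
3: NₕSₕ = 15118·90 = 1360620
4: NₕSₕ = 8701·119 = 1035419
Σ NₕSₕ = 4910263.
n_4 = 1000·1035419/4910263 = 210.868... → 211.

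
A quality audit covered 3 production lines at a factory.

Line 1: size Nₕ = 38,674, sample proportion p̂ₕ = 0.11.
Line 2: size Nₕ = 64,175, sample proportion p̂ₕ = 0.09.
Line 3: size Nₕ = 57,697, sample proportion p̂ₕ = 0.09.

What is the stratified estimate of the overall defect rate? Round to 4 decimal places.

0.0948

Wₕ = Nₕ/N with N = 160546: 0.2409, 0.3997, 0.3594.
p̂_st = 0.2409·0.11 + 0.3997·0.09 + 0.3594·0.09 ≈ 0.094818... → 0.0948.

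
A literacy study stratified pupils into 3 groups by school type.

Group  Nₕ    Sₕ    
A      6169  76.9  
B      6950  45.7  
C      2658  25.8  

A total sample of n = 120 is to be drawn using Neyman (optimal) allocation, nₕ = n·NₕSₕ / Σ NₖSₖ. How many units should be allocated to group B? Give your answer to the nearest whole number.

44

A: NₕSₕ = 6169·76.9 = 474396.1
B: NₕSₕ = 6950·45.7 = 317615
C: NₕSₕ = 2658·25.8 = 68576.4
Σ NₕSₕ = 860587.5.
n_B = 120·317615/860587.5 = 44.288... → 44.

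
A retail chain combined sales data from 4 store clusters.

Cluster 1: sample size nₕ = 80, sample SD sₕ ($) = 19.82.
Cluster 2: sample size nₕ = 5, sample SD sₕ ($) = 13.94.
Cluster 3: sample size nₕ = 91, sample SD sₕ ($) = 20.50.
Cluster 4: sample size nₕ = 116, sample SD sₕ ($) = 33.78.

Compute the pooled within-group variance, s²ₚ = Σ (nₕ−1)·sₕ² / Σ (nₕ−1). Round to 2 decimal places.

697.43

1: (80−1)·19.82² = 79·392.8324 = 31033.7596
2: (5−1)·13.94² = 4·194.3236 = 777.2944
3: (91−1)·20.50² = 90·420.25 = 37822.5
4: (116−1)·33.78² = 115·1141.0884 = 131225.166
Numerator = 200858.72; denominator = Σ(nₕ−1) = 288.
s²ₚ = 200858.72/288 = 697.4261... → 697.43.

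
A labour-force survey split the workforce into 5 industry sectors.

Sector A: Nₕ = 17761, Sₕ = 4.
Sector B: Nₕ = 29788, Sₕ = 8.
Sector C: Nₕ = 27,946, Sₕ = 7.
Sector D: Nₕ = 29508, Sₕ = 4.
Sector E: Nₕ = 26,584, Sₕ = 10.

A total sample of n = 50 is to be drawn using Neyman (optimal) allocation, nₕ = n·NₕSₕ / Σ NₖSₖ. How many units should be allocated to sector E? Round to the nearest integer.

A: NₕSₕ = 17761·4 = 71044
B: NₕSₕ = 29788·8 = 238304
C: NₕSₕ = 27946·7 = 195622
D: NₕSₕ = 29508·4 = 118032
E: NₕSₕ = 26584·10 = 265840
Σ NₕSₕ = 888842.
n_E = 50·265840/888842 = 14.954... → 15.

15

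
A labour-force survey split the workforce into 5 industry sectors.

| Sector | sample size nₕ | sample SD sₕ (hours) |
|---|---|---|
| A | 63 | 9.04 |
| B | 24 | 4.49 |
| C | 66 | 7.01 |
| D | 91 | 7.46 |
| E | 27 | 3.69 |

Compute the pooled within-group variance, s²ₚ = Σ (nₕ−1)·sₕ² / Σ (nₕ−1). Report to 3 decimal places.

52.959

Degrees of freedom: 62 + 23 + 65 + 90 + 26 = 266.
Σ(nₕ−1)sₕ² = 62·81.7216 + 23·20.1601 + 65·49.1401 + 90·55.6516 + 26·13.6161 = 14087.1906.
s²ₚ = 14087.1906 / 266 = 52.95936... → 52.959.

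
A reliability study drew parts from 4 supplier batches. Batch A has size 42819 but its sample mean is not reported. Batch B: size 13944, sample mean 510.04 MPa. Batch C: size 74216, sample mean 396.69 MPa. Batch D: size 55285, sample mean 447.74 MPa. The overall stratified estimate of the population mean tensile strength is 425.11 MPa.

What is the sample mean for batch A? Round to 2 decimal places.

417.49

N = 42819 + 13944 + 74216 + 55285 = 186264.
Overall total = μ·N = 425.11·186264 = 79182689.04.
Subtract the known strata: 13944·510.04 + 74216·396.69 + 55285·447.74 = 61306048.7.
Remaining total for batch A: 79182689.04 − 61306048.7 = 17876640.34.
Divide by its size: 17876640.34 / 42819 = 417.4932... → 417.49.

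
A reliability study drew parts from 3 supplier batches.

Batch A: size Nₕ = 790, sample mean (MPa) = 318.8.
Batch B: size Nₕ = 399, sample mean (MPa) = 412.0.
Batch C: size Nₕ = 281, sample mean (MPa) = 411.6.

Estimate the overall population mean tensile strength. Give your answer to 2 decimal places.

N = 1470; weights Wₕ = Nₕ/N = (0.5374, 0.2714, 0.1912).
x̄_st = Σ Wₕ·x̄ₕ = 0.5374·318.8 + 0.2714·412.0 + 0.1912·411.6 ≈ 361.8365...
→ 361.84.

361.84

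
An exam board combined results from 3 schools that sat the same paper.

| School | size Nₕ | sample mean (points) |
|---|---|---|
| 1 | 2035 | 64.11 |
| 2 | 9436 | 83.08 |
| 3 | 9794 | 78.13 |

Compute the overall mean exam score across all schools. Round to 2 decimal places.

N = 21265; weights Wₕ = Nₕ/N = (0.0957, 0.4437, 0.4606).
x̄_st = Σ Wₕ·x̄ₕ = 0.0957·64.11 + 0.4437·83.08 + 0.4606·78.13 ≈ 78.9848...
→ 78.98.

78.98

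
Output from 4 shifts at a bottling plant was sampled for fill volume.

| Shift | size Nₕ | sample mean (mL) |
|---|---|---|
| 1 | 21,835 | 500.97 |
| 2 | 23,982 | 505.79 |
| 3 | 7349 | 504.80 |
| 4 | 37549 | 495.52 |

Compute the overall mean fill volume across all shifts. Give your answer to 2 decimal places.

500.30

N = 90715; weights Wₕ = Nₕ/N = (0.2407, 0.2644, 0.0810, 0.4139).
x̄_st = Σ Wₕ·x̄ₕ = 0.2407·500.97 + 0.2644·505.79 + 0.0810·504.80 + 0.4139·495.52 ≈ 500.2986...
→ 500.30.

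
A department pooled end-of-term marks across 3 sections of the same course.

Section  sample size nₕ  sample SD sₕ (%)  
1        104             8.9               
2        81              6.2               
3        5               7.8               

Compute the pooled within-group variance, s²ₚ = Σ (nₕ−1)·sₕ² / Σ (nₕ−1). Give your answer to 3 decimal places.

1: (104−1)·8.9² = 103·79.21 = 8158.63
2: (81−1)·6.2² = 80·38.44 = 3075.2
3: (5−1)·7.8² = 4·60.84 = 243.36
Numerator = 11477.19; denominator = Σ(nₕ−1) = 187.
s²ₚ = 11477.19/187 = 61.37535... → 61.375.

61.375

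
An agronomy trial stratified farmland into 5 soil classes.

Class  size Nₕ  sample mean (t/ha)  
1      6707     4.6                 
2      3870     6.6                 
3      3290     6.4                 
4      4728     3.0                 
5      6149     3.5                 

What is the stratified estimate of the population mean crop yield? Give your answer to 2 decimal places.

4.57

N = 6707 + 3870 + 3290 + 4728 + 6149 = 24744.
Weight each subgroup mean by Nₕ/N and sum.
Σ Nₕx̄ₕ = 6707·4.6 + 3870·6.6 + 3290·6.4 + 4728·3.0 + 6149·3.5 = 30852.2 + 25542 + 21056 + 14184 + 21521.5 = 113155.7.
Divide by N: 113155.7 / 24744 = 4.5731... → 4.57.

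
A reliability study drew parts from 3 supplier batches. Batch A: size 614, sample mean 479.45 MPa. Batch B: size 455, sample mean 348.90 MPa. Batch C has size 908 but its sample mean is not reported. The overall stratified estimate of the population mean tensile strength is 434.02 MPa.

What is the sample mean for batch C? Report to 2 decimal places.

445.95

N = 614 + 455 + 908 = 1977.
Overall total = μ·N = 434.02·1977 = 858057.54.
Subtract the known strata: 614·479.45 + 455·348.90 = 453131.8.
Remaining total for batch C: 858057.54 − 453131.8 = 404925.74.
Divide by its size: 404925.74 / 908 = 445.9535... → 445.95.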